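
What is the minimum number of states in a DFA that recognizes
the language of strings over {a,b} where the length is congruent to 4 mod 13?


States track (length) mod 13.
Need 13 states: one per remainder 0..12; accept = remainder 4.

13


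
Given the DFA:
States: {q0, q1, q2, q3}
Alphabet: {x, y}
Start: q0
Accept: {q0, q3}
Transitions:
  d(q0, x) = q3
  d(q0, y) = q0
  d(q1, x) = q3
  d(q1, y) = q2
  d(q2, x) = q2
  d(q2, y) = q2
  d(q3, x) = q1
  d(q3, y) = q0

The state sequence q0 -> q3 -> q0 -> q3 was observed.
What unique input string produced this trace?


Trace back each transition to find the symbol:
  q0 --[x]--> q3
  q3 --[y]--> q0
  q0 --[x]--> q3

"xyx"


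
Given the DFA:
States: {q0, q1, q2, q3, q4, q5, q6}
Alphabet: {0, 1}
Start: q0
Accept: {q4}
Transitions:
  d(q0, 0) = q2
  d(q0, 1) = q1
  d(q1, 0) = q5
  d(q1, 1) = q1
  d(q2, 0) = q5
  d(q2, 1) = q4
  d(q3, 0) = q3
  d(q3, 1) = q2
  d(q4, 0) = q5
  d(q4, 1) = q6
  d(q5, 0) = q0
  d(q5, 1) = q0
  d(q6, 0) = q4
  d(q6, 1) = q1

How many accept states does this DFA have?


Accept states listed: {q4}
Counting: q4(1)

1


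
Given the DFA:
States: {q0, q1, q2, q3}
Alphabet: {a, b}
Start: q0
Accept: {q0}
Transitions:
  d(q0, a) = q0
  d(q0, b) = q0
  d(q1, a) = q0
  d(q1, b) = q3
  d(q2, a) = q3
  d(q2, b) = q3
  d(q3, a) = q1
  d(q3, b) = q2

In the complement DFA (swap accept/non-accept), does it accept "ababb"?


Trace: q0 -> q0 -> q0 -> q0 -> q0 -> q0
Final: q0
Original accept: {q0}
Complement: q0 is in original accept

No, complement rejects (original accepts)


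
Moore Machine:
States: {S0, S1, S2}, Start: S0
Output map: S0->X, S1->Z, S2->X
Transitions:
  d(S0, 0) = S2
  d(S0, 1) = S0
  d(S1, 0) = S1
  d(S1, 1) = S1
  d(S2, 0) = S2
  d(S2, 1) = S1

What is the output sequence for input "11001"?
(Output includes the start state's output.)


Start: S0 (output X)
  --1--> S0 (output X)
  --1--> S0 (output X)
  --0--> S2 (output X)
  --0--> S2 (output X)
  --1--> S1 (output Z)

"XXXXXZ"


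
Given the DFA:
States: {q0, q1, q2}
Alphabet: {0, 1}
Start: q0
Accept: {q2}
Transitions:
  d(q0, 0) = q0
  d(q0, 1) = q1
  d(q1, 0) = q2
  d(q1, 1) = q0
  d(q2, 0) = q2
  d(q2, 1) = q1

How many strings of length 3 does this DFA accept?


Enumerating all length-3 strings:
  "000" -> q0 [reject]
  "001" -> q1 [reject]
  "010" -> q2 [accept]
  "011" -> q0 [reject]
  "100" -> q2 [accept]
  "101" -> q1 [reject]
  "110" -> q0 [reject]
  "111" -> q1 [reject]

2 out of 8


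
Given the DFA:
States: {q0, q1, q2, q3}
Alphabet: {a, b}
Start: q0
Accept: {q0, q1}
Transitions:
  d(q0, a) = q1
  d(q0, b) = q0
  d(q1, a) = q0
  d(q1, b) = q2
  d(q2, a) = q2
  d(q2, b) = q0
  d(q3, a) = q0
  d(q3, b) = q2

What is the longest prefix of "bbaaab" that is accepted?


Run the DFA, marking each prefix where the state is accepting:
  "" -> q0 [accept]
  "b" -> q0 [accept]
  "bb" -> q0 [accept]
  "bba" -> q1 [accept]
  "bbaa" -> q0 [accept]
  "bbaaa" -> q1 [accept]
  "bbaaab" -> q2 [reject]

"bbaaa"


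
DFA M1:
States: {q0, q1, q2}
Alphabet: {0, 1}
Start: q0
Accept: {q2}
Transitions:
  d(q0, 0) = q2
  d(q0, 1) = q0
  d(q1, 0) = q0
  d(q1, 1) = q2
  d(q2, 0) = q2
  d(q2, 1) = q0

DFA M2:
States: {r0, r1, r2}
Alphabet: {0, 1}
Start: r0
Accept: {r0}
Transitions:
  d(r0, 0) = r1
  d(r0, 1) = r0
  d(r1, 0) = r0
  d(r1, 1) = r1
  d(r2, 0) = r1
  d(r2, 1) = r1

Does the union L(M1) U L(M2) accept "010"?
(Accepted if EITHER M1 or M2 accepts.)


M1: final=q2 accepted=True
M2: final=r0 accepted=True

Yes, union accepts


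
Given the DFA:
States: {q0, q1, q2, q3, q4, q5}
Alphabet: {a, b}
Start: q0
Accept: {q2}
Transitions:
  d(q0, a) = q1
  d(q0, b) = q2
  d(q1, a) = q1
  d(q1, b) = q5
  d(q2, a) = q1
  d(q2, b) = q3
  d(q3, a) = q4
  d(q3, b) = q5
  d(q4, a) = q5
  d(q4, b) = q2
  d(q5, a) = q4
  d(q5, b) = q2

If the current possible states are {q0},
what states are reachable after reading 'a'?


Apply transition on 'a' from each current state:
  d(q0, a) = q1

{q1}


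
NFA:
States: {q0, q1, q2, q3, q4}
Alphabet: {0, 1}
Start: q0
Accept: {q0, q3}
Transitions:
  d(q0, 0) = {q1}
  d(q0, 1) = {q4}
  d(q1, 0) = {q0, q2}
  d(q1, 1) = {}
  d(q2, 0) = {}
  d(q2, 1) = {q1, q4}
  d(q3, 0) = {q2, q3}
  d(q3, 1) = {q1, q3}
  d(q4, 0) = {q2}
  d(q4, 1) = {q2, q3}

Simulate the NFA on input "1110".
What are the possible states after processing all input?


Start: {q0}
  --1--> {q4}
  --1--> {q2, q3}
  --1--> {q1, q3, q4}
  --0--> {q0, q2, q3}

{q0, q2, q3}


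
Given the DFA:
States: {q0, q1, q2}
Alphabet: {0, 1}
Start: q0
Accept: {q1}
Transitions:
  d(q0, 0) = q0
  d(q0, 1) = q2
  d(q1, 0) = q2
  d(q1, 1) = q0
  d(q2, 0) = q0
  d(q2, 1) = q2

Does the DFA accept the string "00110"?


Trace: q0 -> q0 -> q0 -> q2 -> q2 -> q0
Final state: q0
Accept states: {q1}

No, rejected (final state q0 is not an accept state)


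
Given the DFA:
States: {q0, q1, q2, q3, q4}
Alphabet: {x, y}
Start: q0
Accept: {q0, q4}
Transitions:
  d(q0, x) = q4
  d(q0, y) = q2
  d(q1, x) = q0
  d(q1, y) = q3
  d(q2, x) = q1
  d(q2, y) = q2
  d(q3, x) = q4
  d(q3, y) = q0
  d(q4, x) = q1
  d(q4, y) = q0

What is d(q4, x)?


Looking up transition d(q4, x)

q1


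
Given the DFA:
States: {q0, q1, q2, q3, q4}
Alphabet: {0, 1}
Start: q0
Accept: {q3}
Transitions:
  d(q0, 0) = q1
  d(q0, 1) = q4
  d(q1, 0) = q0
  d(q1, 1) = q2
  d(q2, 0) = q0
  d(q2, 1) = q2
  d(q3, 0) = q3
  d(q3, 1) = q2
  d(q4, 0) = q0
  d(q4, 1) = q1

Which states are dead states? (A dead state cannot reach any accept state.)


Forward reachability from each state:
  q0 -> reaches {q0, q1, q2, q4}, no accept state (dead)
  q1 -> reaches {q0, q1, q2, q4}, no accept state (dead)
  q2 -> reaches {q0, q1, q2, q4}, no accept state (dead)
  q3 -> reaches accept state q3 (live)
  q4 -> reaches {q0, q1, q2, q4}, no accept state (dead)

{q0, q1, q2, q4}


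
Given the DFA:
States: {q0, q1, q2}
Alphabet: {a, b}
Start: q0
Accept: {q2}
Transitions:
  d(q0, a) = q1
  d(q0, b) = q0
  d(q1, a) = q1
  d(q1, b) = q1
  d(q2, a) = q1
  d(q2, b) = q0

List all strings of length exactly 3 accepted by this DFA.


All strings of length 3: 8 total
Accepted: 0

None


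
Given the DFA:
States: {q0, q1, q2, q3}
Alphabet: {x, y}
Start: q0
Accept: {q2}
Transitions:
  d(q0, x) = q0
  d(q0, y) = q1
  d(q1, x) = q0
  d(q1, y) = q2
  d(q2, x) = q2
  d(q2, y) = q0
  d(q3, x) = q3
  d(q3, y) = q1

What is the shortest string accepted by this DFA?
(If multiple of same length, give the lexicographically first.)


BFS by string length (lex-first path to each state shown):
  len 0: q0<-""
  len 1: q0<-"x", q1<-"y"
  len 2: q0<-"xx", q1<-"xy", q2<-"yy"
Found accept state at length 2.

"yy"


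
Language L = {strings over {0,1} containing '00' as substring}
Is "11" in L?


'00' does not occur

No, "11" is not in L


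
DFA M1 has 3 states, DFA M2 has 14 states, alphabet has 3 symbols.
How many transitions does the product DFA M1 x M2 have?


Product DFA has 3 * 14 = 42 states.
Each has 3 transitions: 42 * 3 = 126

126


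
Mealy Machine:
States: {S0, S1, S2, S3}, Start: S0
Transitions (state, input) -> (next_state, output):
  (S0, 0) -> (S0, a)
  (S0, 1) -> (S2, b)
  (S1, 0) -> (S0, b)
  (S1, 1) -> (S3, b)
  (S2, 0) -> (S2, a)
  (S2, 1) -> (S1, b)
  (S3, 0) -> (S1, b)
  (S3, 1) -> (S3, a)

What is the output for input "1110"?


Step-by-step:
  (S0, 1) -> (S2, b)
  (S2, 1) -> (S1, b)
  (S1, 1) -> (S3, b)
  (S3, 0) -> (S1, b)

"bbbb"


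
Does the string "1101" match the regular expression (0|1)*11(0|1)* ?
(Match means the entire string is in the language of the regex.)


|string| = 4; first = '1'; last = '1'

Yes, "1101" matches (0|1)*11(0|1)*


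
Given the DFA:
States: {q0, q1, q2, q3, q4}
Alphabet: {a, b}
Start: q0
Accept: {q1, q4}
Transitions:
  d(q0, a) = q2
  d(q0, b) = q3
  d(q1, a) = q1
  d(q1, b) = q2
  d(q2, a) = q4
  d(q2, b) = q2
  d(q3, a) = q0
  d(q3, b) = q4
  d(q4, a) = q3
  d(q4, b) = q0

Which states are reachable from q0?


BFS from q0:
  layer 0: {q0}
  layer 1: {q2, q3}
  layer 2: {q4}

{q0, q2, q3, q4}


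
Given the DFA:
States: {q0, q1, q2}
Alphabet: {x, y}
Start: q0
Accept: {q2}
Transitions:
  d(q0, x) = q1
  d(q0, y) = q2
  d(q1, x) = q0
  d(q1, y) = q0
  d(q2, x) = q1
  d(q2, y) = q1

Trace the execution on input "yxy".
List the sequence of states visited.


Input: yxy
d(q0, y) = q2
d(q2, x) = q1
d(q1, y) = q0


q0 -> q2 -> q1 -> q0


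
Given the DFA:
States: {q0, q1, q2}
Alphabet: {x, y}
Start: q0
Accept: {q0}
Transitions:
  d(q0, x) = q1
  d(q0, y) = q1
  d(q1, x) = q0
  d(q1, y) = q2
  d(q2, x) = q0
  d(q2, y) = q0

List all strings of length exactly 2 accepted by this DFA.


All strings of length 2: 4 total
Accepted: 2

"xx", "yx"


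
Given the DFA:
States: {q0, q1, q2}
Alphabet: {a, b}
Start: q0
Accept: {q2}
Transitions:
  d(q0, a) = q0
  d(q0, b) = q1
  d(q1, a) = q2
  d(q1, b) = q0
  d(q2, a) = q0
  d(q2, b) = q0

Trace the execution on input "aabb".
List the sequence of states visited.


Input: aabb
d(q0, a) = q0
d(q0, a) = q0
d(q0, b) = q1
d(q1, b) = q0


q0 -> q0 -> q0 -> q1 -> q0


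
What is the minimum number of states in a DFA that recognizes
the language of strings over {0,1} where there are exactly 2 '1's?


States: count = 0, 1, ..., 2 (that's 3 states), plus a dead state for count > 2.
Total: 3 + 1 = 4. Accept = count-2 state.

4


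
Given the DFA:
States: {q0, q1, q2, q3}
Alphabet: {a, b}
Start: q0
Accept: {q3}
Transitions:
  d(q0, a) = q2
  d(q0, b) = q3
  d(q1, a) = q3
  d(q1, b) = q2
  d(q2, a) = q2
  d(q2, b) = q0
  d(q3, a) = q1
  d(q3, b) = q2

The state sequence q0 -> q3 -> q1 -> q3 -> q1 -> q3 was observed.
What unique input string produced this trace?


Trace back each transition to find the symbol:
  q0 --[b]--> q3
  q3 --[a]--> q1
  q1 --[a]--> q3
  q3 --[a]--> q1
  q1 --[a]--> q3

"baaaa"


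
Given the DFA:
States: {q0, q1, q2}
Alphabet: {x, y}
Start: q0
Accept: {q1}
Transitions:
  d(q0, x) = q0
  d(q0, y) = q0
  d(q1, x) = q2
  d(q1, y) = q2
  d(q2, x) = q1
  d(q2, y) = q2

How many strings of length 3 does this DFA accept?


Enumerating all length-3 strings:
  "xxx" -> q0 [reject]
  "xxy" -> q0 [reject]
  "xyx" -> q0 [reject]
  "xyy" -> q0 [reject]
  "yxx" -> q0 [reject]
  "yxy" -> q0 [reject]
  "yyx" -> q0 [reject]
  "yyy" -> q0 [reject]

0 out of 8


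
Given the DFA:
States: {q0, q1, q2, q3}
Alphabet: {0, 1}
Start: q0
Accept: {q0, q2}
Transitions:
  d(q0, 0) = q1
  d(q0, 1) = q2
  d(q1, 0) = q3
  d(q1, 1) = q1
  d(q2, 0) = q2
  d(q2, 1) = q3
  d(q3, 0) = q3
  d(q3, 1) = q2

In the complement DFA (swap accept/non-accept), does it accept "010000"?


Trace: q0 -> q1 -> q1 -> q3 -> q3 -> q3 -> q3
Final: q3
Original accept: {q0, q2}
Complement: q3 is not in original accept

Yes, complement accepts (original rejects)


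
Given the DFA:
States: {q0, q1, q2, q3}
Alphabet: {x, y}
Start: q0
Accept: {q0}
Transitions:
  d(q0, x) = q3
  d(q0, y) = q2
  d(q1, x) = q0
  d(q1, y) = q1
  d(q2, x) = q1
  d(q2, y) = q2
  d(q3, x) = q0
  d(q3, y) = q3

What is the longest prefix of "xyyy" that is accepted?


Run the DFA, marking each prefix where the state is accepting:
  "" -> q0 [accept]
  "x" -> q3 [reject]
  "xy" -> q3 [reject]
  "xyy" -> q3 [reject]
  "xyyy" -> q3 [reject]

""


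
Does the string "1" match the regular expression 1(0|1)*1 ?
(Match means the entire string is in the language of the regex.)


|string| = 1; first = '1'; last = '1'

No, "1" does not match 1(0|1)*1


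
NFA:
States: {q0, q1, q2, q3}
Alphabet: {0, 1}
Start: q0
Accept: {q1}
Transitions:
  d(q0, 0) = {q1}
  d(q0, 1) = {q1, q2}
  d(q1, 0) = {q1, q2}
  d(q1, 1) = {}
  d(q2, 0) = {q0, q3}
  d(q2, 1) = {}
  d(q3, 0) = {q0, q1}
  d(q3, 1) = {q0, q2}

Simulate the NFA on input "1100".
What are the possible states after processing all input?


Start: {q0}
  --1--> {q1, q2}
  --1--> {}
  --0--> {}
  --0--> {}

{} (empty set, no valid transitions)


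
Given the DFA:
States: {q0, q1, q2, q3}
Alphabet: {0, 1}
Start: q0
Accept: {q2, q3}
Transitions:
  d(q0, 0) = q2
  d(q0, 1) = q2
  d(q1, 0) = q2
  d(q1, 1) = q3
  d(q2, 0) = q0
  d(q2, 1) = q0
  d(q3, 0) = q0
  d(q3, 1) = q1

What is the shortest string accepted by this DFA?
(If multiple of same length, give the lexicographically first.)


BFS by string length (lex-first path to each state shown):
  len 0: q0<-""
  len 1: q2<-"0"
Found accept state at length 1.

"0"


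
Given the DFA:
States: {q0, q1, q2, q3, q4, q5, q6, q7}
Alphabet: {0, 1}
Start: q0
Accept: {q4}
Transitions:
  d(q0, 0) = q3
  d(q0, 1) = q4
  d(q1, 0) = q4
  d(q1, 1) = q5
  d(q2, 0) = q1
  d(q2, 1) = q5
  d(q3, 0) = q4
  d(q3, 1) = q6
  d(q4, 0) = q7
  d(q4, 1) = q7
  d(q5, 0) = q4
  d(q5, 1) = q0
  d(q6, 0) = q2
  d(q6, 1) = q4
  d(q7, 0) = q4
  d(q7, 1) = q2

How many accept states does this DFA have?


Accept states listed: {q4}
Counting: q4(1)

1


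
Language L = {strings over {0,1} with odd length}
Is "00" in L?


length = 2; 2 mod 2 = 0

No, "00" is not in L


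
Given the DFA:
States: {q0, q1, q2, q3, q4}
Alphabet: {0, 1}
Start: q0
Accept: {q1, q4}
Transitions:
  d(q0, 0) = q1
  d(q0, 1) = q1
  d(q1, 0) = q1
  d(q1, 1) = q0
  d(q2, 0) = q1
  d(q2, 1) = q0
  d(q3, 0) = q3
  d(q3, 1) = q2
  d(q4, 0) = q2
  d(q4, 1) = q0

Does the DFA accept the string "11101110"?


Trace: q0 -> q1 -> q0 -> q1 -> q1 -> q0 -> q1 -> q0 -> q1
Final state: q1
Accept states: {q1, q4}

Yes, accepted (final state q1 is an accept state)


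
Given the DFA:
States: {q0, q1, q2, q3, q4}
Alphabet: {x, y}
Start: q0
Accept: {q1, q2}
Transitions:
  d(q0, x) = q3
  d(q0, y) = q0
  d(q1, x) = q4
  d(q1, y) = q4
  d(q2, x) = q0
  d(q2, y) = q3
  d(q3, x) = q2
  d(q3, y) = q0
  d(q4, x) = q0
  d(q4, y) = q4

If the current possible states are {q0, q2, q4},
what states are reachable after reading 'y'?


Apply transition on 'y' from each current state:
  d(q0, y) = q0
  d(q2, y) = q3
  d(q4, y) = q4

{q0, q3, q4}


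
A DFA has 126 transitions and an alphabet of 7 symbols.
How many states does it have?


Each state has exactly one transition per symbol.
states = transitions / |alphabet| = 126 / 7 = 18

18


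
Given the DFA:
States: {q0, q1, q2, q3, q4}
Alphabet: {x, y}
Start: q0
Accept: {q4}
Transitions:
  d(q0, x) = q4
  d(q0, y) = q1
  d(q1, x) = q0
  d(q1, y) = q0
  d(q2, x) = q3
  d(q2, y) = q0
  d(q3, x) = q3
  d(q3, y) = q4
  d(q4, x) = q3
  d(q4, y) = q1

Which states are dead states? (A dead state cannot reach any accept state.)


Forward reachability from each state:
  q0 -> reaches accept state q4 (live)
  q1 -> reaches accept state q4 (live)
  q2 -> reaches accept state q4 (live)
  q3 -> reaches accept state q4 (live)
  q4 -> reaches accept state q4 (live)

None (all states can reach an accept state)


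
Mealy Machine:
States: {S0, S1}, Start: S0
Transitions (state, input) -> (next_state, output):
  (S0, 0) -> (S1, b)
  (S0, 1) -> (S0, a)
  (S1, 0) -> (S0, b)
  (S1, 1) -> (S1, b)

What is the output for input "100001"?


Step-by-step:
  (S0, 1) -> (S0, a)
  (S0, 0) -> (S1, b)
  (S1, 0) -> (S0, b)
  (S0, 0) -> (S1, b)
  (S1, 0) -> (S0, b)
  (S0, 1) -> (S0, a)

"abbbba"


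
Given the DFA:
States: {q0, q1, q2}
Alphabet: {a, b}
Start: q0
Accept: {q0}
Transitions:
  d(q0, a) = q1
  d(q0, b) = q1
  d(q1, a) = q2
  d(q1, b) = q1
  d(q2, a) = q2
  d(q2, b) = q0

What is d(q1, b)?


Looking up transition d(q1, b)

q1


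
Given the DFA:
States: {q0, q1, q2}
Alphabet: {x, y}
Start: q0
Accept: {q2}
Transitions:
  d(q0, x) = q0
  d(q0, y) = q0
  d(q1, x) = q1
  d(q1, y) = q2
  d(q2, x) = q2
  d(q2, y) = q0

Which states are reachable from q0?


BFS from q0:
  layer 0: {q0}

{q0}


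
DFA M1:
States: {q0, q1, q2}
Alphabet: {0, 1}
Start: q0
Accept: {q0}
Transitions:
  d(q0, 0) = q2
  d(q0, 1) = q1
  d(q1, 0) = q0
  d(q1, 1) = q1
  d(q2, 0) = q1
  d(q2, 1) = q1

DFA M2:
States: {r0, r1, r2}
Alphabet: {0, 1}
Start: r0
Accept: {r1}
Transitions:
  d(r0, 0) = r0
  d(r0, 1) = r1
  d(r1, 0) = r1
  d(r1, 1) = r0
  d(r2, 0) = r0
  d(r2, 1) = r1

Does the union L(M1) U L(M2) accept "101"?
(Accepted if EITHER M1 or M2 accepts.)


M1: final=q1 accepted=False
M2: final=r0 accepted=False

No, union rejects (neither accepts)


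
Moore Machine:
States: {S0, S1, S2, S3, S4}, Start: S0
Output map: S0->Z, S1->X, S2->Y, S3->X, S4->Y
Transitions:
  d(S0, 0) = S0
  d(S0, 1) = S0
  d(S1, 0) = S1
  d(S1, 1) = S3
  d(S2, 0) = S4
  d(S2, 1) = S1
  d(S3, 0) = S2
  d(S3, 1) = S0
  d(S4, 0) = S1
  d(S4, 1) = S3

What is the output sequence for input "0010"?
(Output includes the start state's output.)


Start: S0 (output Z)
  --0--> S0 (output Z)
  --0--> S0 (output Z)
  --1--> S0 (output Z)
  --0--> S0 (output Z)

"ZZZZZ"


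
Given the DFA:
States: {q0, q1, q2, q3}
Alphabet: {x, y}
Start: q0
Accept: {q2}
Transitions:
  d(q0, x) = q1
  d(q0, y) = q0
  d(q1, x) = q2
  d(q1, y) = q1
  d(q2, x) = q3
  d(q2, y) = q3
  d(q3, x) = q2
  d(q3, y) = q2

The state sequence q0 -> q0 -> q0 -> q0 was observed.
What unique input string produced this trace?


Trace back each transition to find the symbol:
  q0 --[y]--> q0
  q0 --[y]--> q0
  q0 --[y]--> q0

"yyy"


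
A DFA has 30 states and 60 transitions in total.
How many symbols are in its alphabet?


Each state has exactly one transition per symbol.
|alphabet| = transitions / states = 60 / 30 = 2

2


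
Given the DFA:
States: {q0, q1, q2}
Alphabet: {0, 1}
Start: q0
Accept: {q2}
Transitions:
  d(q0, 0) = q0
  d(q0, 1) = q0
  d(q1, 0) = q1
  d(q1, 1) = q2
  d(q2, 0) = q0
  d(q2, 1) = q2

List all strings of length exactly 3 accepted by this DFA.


All strings of length 3: 8 total
Accepted: 0

None


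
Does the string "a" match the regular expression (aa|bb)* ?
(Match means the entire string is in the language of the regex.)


|string| = 1; first = 'a'; last = 'a'

No, "a" does not match (aa|bb)*


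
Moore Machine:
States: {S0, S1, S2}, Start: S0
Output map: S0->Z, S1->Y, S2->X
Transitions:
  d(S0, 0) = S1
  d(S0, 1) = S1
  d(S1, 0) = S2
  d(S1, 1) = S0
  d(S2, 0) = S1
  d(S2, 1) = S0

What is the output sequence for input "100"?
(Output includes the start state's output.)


Start: S0 (output Z)
  --1--> S1 (output Y)
  --0--> S2 (output X)
  --0--> S1 (output Y)

"ZYXY"


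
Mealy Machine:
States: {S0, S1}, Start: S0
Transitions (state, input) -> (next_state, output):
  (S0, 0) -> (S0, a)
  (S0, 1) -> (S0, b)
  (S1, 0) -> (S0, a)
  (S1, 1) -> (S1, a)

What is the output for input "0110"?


Step-by-step:
  (S0, 0) -> (S0, a)
  (S0, 1) -> (S0, b)
  (S0, 1) -> (S0, b)
  (S0, 0) -> (S0, a)

"abba"


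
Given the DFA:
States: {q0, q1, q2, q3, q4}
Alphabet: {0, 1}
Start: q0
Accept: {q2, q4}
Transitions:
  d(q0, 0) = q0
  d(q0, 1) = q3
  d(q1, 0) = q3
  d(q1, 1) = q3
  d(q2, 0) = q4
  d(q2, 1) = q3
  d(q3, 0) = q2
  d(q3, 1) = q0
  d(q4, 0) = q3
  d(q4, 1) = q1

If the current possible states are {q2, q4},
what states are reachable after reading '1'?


Apply transition on '1' from each current state:
  d(q2, 1) = q3
  d(q4, 1) = q1

{q1, q3}


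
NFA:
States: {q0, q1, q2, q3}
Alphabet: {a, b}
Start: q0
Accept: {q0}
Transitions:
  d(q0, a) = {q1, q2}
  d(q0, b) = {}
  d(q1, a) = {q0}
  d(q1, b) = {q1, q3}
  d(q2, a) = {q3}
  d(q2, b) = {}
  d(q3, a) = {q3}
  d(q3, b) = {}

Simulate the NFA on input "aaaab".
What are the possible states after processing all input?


Start: {q0}
  --a--> {q1, q2}
  --a--> {q0, q3}
  --a--> {q1, q2, q3}
  --a--> {q0, q3}
  --b--> {}

{} (empty set, no valid transitions)


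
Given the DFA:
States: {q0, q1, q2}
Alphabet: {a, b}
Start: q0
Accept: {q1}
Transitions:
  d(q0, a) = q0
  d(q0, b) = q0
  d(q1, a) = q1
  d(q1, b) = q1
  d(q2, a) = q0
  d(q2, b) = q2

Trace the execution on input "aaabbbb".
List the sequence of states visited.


Input: aaabbbb
d(q0, a) = q0
d(q0, a) = q0
d(q0, a) = q0
d(q0, b) = q0
d(q0, b) = q0
d(q0, b) = q0
d(q0, b) = q0


q0 -> q0 -> q0 -> q0 -> q0 -> q0 -> q0 -> q0


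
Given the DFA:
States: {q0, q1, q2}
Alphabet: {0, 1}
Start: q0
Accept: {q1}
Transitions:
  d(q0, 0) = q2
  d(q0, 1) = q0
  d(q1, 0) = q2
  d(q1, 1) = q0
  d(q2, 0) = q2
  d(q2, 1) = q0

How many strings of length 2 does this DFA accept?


Enumerating all length-2 strings:
  "00" -> q2 [reject]
  "01" -> q0 [reject]
  "10" -> q2 [reject]
  "11" -> q0 [reject]

0 out of 4


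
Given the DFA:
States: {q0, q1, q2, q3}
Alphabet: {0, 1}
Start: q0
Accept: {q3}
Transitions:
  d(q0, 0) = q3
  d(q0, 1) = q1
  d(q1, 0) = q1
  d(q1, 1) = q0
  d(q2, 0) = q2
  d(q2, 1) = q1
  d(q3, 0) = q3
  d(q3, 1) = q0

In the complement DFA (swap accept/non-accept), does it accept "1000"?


Trace: q0 -> q1 -> q1 -> q1 -> q1
Final: q1
Original accept: {q3}
Complement: q1 is not in original accept

Yes, complement accepts (original rejects)


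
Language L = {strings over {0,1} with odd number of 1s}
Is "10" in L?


count('1') = 1; 1 mod 2 = 1

Yes, "10" is in L


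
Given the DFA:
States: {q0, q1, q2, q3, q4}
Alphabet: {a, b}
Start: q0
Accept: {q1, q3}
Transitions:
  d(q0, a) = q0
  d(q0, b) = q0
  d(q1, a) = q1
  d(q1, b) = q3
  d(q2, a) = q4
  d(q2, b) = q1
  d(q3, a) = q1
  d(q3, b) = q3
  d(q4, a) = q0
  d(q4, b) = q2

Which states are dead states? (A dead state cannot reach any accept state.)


Forward reachability from each state:
  q0 -> reaches {q0}, no accept state (dead)
  q1 -> reaches accept state q1 (live)
  q2 -> reaches accept state q1 (live)
  q3 -> reaches accept state q1 (live)
  q4 -> reaches accept state q1 (live)

{q0}


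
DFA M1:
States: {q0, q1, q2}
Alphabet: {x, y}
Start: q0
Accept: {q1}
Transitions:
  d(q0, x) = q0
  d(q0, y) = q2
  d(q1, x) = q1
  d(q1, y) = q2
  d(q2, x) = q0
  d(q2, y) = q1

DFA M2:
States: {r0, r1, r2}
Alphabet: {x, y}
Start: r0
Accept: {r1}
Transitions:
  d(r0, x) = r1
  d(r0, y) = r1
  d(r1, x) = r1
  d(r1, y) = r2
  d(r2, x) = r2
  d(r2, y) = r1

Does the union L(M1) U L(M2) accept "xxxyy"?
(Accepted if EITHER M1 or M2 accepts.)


M1: final=q1 accepted=True
M2: final=r1 accepted=True

Yes, union accepts


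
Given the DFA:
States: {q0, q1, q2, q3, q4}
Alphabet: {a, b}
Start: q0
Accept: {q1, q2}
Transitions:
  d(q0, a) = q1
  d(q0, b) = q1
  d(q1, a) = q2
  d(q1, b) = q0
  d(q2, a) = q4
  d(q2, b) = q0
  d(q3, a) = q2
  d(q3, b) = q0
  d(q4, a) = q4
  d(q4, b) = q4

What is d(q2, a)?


Looking up transition d(q2, a)

q4


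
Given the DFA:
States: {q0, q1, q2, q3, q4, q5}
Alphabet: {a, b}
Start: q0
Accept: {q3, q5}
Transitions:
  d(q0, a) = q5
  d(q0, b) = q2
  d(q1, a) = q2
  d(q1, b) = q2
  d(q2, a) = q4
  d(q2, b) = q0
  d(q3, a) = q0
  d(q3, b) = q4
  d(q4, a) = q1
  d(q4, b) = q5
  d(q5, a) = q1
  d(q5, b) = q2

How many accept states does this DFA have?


Accept states listed: {q3, q5}
Counting: q3(1) q5(2)

2


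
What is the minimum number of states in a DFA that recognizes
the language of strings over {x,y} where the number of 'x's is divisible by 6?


States track (count of 'x') mod 6.
Need 6 states: one per remainder 0..5; accept = remainder 0.

6


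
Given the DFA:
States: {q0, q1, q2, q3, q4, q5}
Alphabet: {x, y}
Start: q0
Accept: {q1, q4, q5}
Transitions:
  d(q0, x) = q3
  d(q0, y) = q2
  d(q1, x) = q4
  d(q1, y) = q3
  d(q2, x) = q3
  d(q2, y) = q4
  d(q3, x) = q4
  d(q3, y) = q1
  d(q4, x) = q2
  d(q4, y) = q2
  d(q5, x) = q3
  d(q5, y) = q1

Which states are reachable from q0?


BFS from q0:
  layer 0: {q0}
  layer 1: {q2, q3}
  layer 2: {q1, q4}

{q0, q1, q2, q3, q4}


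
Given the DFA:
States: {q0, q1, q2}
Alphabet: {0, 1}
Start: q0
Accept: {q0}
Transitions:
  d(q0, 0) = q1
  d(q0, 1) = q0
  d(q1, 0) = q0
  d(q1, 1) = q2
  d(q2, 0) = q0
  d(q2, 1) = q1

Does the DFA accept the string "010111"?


Trace: q0 -> q1 -> q2 -> q0 -> q0 -> q0 -> q0
Final state: q0
Accept states: {q0}

Yes, accepted (final state q0 is an accept state)


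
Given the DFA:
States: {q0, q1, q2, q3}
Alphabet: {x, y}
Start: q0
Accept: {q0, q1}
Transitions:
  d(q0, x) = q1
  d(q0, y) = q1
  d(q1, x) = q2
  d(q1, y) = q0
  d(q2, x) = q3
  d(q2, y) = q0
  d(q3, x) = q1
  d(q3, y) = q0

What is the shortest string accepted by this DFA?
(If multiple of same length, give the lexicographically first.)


BFS by string length (lex-first path to each state shown):
  len 0: q0<-""
Found accept state at length 0.

"" (empty string)


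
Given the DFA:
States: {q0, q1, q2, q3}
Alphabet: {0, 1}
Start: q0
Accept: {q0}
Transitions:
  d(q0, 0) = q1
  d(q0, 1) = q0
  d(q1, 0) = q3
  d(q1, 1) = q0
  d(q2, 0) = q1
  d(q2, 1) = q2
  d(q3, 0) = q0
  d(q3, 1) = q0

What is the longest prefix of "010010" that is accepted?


Run the DFA, marking each prefix where the state is accepting:
  "" -> q0 [accept]
  "0" -> q1 [reject]
  "01" -> q0 [accept]
  "010" -> q1 [reject]
  "0100" -> q3 [reject]
  "01001" -> q0 [accept]
  "010010" -> q1 [reject]

"01001"


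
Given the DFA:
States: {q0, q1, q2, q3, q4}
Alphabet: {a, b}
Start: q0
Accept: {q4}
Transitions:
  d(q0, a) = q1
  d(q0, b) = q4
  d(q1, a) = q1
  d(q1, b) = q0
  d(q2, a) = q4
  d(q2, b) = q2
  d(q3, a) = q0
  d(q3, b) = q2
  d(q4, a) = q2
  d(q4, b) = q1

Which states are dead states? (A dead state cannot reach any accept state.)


Forward reachability from each state:
  q0 -> reaches accept state q4 (live)
  q1 -> reaches accept state q4 (live)
  q2 -> reaches accept state q4 (live)
  q3 -> reaches accept state q4 (live)
  q4 -> reaches accept state q4 (live)

None (all states can reach an accept state)


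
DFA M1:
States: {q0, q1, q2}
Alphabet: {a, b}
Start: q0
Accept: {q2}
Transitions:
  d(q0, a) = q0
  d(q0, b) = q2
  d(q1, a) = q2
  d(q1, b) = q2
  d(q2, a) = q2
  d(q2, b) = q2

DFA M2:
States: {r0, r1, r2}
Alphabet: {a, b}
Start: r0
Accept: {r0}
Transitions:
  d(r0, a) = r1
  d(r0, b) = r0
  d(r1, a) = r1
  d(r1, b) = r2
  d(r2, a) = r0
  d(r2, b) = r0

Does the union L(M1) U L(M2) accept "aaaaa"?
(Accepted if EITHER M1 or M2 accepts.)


M1: final=q0 accepted=False
M2: final=r1 accepted=False

No, union rejects (neither accepts)


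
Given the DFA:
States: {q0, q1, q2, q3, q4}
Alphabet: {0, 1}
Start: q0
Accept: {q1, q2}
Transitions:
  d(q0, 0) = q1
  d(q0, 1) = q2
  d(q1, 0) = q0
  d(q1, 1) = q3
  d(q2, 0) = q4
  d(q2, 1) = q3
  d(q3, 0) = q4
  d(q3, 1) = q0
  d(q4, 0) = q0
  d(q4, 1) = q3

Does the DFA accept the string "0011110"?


Trace: q0 -> q1 -> q0 -> q2 -> q3 -> q0 -> q2 -> q4
Final state: q4
Accept states: {q1, q2}

No, rejected (final state q4 is not an accept state)


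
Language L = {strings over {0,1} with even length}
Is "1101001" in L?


length = 7; 7 mod 2 = 1

No, "1101001" is not in L


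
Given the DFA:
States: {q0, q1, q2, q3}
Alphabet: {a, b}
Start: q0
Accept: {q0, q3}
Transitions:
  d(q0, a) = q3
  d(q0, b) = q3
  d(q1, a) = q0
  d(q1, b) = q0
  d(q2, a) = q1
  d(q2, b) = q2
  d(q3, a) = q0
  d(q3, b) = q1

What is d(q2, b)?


Looking up transition d(q2, b)

q2


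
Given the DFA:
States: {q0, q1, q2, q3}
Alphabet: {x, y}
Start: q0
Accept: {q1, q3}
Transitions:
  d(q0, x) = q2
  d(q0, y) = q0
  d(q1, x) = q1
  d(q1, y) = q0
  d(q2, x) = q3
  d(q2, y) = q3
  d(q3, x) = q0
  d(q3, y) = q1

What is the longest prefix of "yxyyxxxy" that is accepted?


Run the DFA, marking each prefix where the state is accepting:
  "" -> q0 [reject]
  "y" -> q0 [reject]
  "yx" -> q2 [reject]
  "yxy" -> q3 [accept]
  "yxyy" -> q1 [accept]
  "yxyyx" -> q1 [accept]
  "yxyyxx" -> q1 [accept]
  "yxyyxxx" -> q1 [accept]
  "yxyyxxxy" -> q0 [reject]

"yxyyxxx"


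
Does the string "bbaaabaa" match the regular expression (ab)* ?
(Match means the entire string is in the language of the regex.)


|string| = 8; first = 'b'; last = 'a'

No, "bbaaabaa" does not match (ab)*


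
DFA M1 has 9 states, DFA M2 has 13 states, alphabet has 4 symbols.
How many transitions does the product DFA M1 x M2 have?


Product DFA has 9 * 13 = 117 states.
Each has 4 transitions: 117 * 4 = 468

468


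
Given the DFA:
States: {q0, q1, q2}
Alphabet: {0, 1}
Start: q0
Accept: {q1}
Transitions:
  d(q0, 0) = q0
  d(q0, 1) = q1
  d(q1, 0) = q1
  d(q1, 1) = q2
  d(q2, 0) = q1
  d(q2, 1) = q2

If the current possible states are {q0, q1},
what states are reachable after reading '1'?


Apply transition on '1' from each current state:
  d(q0, 1) = q1
  d(q1, 1) = q2

{q1, q2}


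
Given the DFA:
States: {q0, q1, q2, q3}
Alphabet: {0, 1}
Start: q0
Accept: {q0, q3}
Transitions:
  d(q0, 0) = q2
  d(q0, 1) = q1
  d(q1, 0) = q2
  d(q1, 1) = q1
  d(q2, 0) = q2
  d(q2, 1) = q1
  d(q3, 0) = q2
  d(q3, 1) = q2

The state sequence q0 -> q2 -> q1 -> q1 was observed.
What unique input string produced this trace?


Trace back each transition to find the symbol:
  q0 --[0]--> q2
  q2 --[1]--> q1
  q1 --[1]--> q1

"011"


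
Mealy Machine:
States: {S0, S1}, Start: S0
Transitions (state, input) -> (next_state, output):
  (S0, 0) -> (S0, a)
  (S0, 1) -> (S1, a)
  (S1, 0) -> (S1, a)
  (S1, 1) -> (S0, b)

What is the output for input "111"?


Step-by-step:
  (S0, 1) -> (S1, a)
  (S1, 1) -> (S0, b)
  (S0, 1) -> (S1, a)

"aba"


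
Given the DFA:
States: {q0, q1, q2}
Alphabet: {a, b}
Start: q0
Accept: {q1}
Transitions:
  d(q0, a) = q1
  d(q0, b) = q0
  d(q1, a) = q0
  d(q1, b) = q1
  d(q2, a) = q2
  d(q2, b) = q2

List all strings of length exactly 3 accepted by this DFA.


All strings of length 3: 8 total
Accepted: 4

"aaa", "abb", "bab", "bba"


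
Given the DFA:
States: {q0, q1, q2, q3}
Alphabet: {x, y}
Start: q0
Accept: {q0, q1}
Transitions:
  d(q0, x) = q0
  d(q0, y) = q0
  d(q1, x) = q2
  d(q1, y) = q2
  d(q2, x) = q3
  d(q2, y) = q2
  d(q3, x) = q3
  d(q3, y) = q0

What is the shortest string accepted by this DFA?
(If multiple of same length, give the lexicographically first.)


BFS by string length (lex-first path to each state shown):
  len 0: q0<-""
Found accept state at length 0.

"" (empty string)


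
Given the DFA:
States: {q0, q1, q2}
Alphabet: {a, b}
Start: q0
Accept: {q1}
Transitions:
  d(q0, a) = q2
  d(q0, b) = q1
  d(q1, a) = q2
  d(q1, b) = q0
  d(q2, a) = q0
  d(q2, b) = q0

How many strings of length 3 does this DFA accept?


Enumerating all length-3 strings:
  "aaa" -> q2 [reject]
  "aab" -> q1 [accept]
  "aba" -> q2 [reject]
  "abb" -> q1 [accept]
  "baa" -> q0 [reject]
  "bab" -> q0 [reject]
  "bba" -> q2 [reject]
  "bbb" -> q1 [accept]

3 out of 8


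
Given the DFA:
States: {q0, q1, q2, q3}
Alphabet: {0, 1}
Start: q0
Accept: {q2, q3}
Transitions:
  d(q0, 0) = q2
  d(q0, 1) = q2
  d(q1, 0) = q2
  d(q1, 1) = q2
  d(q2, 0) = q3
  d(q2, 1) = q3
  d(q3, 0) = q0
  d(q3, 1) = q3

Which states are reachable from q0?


BFS from q0:
  layer 0: {q0}
  layer 1: {q2}
  layer 2: {q3}

{q0, q2, q3}


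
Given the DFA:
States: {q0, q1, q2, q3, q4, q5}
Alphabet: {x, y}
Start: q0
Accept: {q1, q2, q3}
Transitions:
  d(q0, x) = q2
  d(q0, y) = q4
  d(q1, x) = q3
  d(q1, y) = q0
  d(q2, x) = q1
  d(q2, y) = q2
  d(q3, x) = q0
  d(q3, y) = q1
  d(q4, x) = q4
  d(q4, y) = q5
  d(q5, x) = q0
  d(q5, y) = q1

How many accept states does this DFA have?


Accept states listed: {q1, q2, q3}
Counting: q1(1) q2(2) q3(3)

3


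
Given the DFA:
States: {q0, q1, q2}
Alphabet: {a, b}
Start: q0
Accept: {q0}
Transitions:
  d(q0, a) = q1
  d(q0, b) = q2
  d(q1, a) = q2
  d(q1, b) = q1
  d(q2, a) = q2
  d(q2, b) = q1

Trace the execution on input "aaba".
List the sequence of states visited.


Input: aaba
d(q0, a) = q1
d(q1, a) = q2
d(q2, b) = q1
d(q1, a) = q2


q0 -> q1 -> q2 -> q1 -> q2


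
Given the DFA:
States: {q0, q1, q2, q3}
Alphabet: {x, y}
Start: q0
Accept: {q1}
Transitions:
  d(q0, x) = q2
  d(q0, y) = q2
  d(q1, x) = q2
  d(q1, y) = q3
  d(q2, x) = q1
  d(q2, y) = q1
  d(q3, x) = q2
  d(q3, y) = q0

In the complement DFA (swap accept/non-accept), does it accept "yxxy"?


Trace: q0 -> q2 -> q1 -> q2 -> q1
Final: q1
Original accept: {q1}
Complement: q1 is in original accept

No, complement rejects (original accepts)


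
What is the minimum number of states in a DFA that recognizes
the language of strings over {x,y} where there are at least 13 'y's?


States: count = 0, 1, ..., 12, and a final '>= 13' state.
Total: 13 + 1 = 14. Accept = '>= 13' state.

14


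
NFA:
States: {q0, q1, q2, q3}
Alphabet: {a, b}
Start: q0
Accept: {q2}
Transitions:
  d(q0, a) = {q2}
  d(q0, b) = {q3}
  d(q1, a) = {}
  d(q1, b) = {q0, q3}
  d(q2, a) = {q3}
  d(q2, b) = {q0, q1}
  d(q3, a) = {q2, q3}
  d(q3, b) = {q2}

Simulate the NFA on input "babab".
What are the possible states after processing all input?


Start: {q0}
  --b--> {q3}
  --a--> {q2, q3}
  --b--> {q0, q1, q2}
  --a--> {q2, q3}
  --b--> {q0, q1, q2}

{q0, q1, q2}


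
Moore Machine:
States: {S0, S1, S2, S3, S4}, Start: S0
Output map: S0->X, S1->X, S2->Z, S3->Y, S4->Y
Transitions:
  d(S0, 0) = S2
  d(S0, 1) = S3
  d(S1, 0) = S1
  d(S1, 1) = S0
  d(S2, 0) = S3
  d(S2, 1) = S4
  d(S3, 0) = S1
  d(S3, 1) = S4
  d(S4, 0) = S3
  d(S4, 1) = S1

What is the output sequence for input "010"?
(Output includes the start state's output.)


Start: S0 (output X)
  --0--> S2 (output Z)
  --1--> S4 (output Y)
  --0--> S3 (output Y)

"XZYY"


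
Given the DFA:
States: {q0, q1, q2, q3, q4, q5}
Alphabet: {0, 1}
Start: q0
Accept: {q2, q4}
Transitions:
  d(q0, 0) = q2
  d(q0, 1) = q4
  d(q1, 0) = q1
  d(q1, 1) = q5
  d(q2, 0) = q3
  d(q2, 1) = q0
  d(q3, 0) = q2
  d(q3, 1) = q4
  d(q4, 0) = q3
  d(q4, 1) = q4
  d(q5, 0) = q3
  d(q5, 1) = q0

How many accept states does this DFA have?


Accept states listed: {q2, q4}
Counting: q2(1) q4(2)

2


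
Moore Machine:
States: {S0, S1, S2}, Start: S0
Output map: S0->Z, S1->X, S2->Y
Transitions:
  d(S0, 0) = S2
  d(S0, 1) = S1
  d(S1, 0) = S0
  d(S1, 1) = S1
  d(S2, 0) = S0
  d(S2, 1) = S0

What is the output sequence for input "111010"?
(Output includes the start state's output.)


Start: S0 (output Z)
  --1--> S1 (output X)
  --1--> S1 (output X)
  --1--> S1 (output X)
  --0--> S0 (output Z)
  --1--> S1 (output X)
  --0--> S0 (output Z)

"ZXXXZXZ"


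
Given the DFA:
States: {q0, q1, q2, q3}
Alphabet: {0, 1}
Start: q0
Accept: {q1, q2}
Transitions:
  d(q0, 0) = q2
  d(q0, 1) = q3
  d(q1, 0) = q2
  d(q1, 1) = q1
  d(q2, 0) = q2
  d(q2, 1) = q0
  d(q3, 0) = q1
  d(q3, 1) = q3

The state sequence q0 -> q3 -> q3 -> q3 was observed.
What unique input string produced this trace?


Trace back each transition to find the symbol:
  q0 --[1]--> q3
  q3 --[1]--> q3
  q3 --[1]--> q3

"111"


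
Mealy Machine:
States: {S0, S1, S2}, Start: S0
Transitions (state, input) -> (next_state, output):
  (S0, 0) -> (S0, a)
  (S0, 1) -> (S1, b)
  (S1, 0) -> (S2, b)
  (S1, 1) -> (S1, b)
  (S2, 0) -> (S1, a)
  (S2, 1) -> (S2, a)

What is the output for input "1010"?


Step-by-step:
  (S0, 1) -> (S1, b)
  (S1, 0) -> (S2, b)
  (S2, 1) -> (S2, a)
  (S2, 0) -> (S1, a)

"bbaa"


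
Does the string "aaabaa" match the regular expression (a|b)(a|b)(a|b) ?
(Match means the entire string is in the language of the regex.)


|string| = 6; first = 'a'; last = 'a'

No, "aaabaa" does not match (a|b)(a|b)(a|b)


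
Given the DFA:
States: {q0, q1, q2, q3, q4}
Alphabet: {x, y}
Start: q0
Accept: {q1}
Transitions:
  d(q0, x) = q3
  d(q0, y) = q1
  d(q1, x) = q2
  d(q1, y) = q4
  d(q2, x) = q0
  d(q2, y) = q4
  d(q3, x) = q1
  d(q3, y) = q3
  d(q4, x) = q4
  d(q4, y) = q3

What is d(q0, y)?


Looking up transition d(q0, y)

q1


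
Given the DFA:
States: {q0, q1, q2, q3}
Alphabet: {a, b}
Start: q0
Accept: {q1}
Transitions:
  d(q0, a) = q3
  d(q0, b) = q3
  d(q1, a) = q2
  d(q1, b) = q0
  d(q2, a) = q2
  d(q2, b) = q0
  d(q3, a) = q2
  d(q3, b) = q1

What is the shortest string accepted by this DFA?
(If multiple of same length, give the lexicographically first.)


BFS by string length (lex-first path to each state shown):
  len 0: q0<-""
  len 1: q3<-"a"
  len 2: q1<-"ab", q2<-"aa"
Found accept state at length 2.

"ab"


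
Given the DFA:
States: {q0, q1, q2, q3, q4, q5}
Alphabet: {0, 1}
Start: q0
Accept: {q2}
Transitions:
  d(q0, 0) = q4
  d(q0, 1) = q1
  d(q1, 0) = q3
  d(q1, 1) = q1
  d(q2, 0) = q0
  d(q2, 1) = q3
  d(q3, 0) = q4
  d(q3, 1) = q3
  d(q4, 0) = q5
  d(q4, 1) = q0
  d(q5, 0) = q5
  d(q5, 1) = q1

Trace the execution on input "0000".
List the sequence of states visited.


Input: 0000
d(q0, 0) = q4
d(q4, 0) = q5
d(q5, 0) = q5
d(q5, 0) = q5


q0 -> q4 -> q5 -> q5 -> q5


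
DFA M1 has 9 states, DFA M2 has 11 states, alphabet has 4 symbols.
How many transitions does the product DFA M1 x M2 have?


Product DFA has 9 * 11 = 99 states.
Each has 4 transitions: 99 * 4 = 396

396


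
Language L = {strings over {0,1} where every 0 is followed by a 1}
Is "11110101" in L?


'00' present: False; ends with '0': False

Yes, "11110101" is in L


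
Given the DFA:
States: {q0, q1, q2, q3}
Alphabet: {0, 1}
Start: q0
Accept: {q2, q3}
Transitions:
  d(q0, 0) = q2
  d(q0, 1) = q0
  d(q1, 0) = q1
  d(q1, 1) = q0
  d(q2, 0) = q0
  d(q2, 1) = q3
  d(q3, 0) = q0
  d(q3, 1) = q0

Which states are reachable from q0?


BFS from q0:
  layer 0: {q0}
  layer 1: {q2}
  layer 2: {q3}

{q0, q2, q3}


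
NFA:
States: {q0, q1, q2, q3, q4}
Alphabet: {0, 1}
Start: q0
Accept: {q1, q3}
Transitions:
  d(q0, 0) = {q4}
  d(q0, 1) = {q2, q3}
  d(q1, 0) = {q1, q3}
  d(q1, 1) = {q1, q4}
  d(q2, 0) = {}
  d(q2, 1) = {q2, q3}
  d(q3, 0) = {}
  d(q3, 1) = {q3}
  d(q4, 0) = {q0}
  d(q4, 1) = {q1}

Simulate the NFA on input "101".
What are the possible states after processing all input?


Start: {q0}
  --1--> {q2, q3}
  --0--> {}
  --1--> {}

{} (empty set, no valid transitions)


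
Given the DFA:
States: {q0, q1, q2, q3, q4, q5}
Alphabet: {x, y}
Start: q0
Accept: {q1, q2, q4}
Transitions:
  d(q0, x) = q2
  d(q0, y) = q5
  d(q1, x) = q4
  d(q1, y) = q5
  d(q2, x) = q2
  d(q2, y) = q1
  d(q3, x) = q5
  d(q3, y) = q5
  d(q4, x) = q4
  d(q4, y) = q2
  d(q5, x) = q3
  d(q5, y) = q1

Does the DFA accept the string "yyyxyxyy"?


Trace: q0 -> q5 -> q1 -> q5 -> q3 -> q5 -> q3 -> q5 -> q1
Final state: q1
Accept states: {q1, q2, q4}

Yes, accepted (final state q1 is an accept state)


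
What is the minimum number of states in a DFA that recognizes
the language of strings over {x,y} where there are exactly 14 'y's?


States: count = 0, 1, ..., 14 (that's 15 states), plus a dead state for count > 14.
Total: 15 + 1 = 16. Accept = count-14 state.

16


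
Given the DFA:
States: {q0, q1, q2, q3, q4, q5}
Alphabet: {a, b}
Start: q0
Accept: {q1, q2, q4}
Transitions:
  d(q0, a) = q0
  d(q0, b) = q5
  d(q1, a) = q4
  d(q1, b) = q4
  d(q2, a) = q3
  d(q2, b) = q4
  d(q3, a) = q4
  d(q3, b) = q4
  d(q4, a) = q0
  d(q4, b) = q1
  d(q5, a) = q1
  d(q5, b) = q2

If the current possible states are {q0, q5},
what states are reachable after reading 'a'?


Apply transition on 'a' from each current state:
  d(q0, a) = q0
  d(q5, a) = q1

{q0, q1}


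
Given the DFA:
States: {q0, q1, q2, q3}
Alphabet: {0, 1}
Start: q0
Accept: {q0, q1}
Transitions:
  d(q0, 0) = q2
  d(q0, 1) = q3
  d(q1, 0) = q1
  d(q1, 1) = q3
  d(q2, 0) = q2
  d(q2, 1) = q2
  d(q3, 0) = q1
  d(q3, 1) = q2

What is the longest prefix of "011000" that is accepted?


Run the DFA, marking each prefix where the state is accepting:
  "" -> q0 [accept]
  "0" -> q2 [reject]
  "01" -> q2 [reject]
  "011" -> q2 [reject]
  "0110" -> q2 [reject]
  "01100" -> q2 [reject]
  "011000" -> q2 [reject]

""


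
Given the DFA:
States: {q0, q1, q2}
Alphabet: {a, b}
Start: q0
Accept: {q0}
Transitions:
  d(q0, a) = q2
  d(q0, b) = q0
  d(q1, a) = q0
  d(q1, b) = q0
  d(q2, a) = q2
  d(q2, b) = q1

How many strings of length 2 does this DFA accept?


Enumerating all length-2 strings:
  "aa" -> q2 [reject]
  "ab" -> q1 [reject]
  "ba" -> q2 [reject]
  "bb" -> q0 [accept]

1 out of 4


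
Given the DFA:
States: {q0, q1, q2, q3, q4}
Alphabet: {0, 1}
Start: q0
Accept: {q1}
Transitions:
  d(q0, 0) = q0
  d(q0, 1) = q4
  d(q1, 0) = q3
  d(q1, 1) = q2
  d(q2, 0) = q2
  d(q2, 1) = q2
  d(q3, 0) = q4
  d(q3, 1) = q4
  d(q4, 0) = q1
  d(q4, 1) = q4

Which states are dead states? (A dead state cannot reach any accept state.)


Forward reachability from each state:
  q0 -> reaches accept state q1 (live)
  q1 -> reaches accept state q1 (live)
  q2 -> reaches {q2}, no accept state (dead)
  q3 -> reaches accept state q1 (live)
  q4 -> reaches accept state q1 (live)

{q2}
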